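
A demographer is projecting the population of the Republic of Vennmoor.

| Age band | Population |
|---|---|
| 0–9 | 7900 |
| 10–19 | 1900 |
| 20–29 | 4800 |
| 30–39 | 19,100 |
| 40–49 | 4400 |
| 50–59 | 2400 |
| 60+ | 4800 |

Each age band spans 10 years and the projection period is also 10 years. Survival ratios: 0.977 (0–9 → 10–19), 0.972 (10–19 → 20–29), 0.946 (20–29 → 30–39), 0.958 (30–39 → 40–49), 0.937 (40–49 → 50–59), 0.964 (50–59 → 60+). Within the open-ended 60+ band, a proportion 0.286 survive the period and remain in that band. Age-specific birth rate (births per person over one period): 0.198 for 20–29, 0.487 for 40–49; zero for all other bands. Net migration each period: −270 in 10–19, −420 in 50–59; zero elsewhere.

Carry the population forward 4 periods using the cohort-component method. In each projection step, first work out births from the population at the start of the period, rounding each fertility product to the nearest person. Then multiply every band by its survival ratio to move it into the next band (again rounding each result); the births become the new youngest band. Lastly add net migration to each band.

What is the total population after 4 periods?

Numbering the bands 1..7 from youngest to oldest:
[period 1]
Births: 4800 * 0.198 = 950  |  4400 * 0.487 = 2143 → total 3093
Band 2: 7900 * 0.977 = 7718
Band 3: 1900 * 0.972 = 1847
Band 4: 4800 * 0.946 = 4541
Band 5: 19100 * 0.958 = 18298
Band 6: 4400 * 0.937 = 4123
Band 7: 2400 * 0.964 + 4800 * 0.286 = 2314 + 1373 = 3687
Net migration: Band 2 − 270 → 7448; Band 6 − 420 → 3703
Population now: 0–9=3093, 10–19=7448, 20–29=1847, 30–39=4541, 40–49=18298, 50–59=3703, 60+=3687
[period 2]
Births: 1847 * 0.198 = 366  |  18298 * 0.487 = 8911 → total 9277
Band 2: 3093 * 0.977 = 3022
Band 3: 7448 * 0.972 = 7239
Band 4: 1847 * 0.946 = 1747
Band 5: 4541 * 0.958 = 4350
Band 6: 18298 * 0.937 = 17145
Band 7: 3703 * 0.964 + 3687 * 0.286 = 3570 + 1054 = 4624
Net migration: Band 2 − 270 → 2752; Band 6 − 420 → 16725
Population now: 0–9=9277, 10–19=2752, 20–29=7239, 30–39=1747, 40–49=4350, 50–59=16725, 60+=4624
[period 3]
Births: 7239 * 0.198 = 1433  |  4350 * 0.487 = 2118 → total 3551
Band 2: 9277 * 0.977 = 9064
Band 3: 2752 * 0.972 = 2675
Band 4: 7239 * 0.946 = 6848
Band 5: 1747 * 0.958 = 1674
Band 6: 4350 * 0.937 = 4076
Band 7: 16725 * 0.964 + 4624 * 0.286 = 16123 + 1322 = 17445
Net migration: Band 2 − 270 → 8794; Band 6 − 420 → 3656
Population now: 0–9=3551, 10–19=8794, 20–29=2675, 30–39=6848, 40–49=1674, 50–59=3656, 60+=17445
[period 4]
Births: 2675 * 0.198 = 530  |  1674 * 0.487 = 815 → total 1345
Band 2: 3551 * 0.977 = 3469
Band 3: 8794 * 0.972 = 8548
Band 4: 2675 * 0.946 = 2531
Band 5: 6848 * 0.958 = 6560
Band 6: 1674 * 0.937 = 1569
Band 7: 3656 * 0.964 + 17445 * 0.286 = 3524 + 4989 = 8513
Net migration: Band 2 − 270 → 3199; Band 6 − 420 → 1149
Population now: 0–9=1345, 10–19=3199, 20–29=8548, 30–39=2531, 40–49=6560, 50–59=1149, 60+=8513
Total after period 4: 1345 + 3199 + 8548 + 2531 + 6560 + 1149 + 8513 = 31845

31845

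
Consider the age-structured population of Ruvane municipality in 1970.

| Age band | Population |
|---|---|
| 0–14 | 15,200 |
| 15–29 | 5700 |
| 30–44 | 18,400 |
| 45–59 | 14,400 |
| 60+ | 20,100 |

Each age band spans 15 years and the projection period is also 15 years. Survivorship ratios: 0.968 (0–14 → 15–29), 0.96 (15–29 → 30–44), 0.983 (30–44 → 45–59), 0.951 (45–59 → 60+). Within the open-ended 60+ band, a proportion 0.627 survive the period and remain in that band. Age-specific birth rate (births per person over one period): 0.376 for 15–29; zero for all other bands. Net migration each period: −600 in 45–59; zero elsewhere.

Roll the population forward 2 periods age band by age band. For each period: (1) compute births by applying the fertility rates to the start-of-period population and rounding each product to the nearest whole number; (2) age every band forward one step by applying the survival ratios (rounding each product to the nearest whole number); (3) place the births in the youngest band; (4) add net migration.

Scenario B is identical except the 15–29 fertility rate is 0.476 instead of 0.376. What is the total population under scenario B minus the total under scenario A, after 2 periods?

2024

Numbering the groups 1..5 from youngest to oldest:
[period 1]
Births: 5700 × 0.376 = 2143
Group 2: 15200 × 0.968 = 14714
Group 3: 5700 × 0.96 = 5472
Group 4: 18400 × 0.983 = 18087
Group 5: 14400 × 0.951 + 20100 × 0.627 = 13694 + 12603 = 26297
Net migration: Group 4 − 600 → 17487
Giving 2143 / 14714 / 5472 / 17487 / 26297.
[period 2]
Births: 14714 × 0.376 = 5532
Group 2: 2143 × 0.968 = 2074
Group 3: 14714 × 0.96 = 14125
Group 4: 5472 × 0.983 = 5379
Group 5: 17487 × 0.951 + 26297 × 0.627 = 16630 + 16488 = 33118
Net migration: Group 4 − 600 → 4779
Giving 5532 / 2074 / 14125 / 4779 / 33118.
Scenario A total after 2 periods: 59628
Scenario B projection —
[period 1]
Births: 5700 × 0.476 = 2713
Group 2: 15200 × 0.968 = 14714
Group 3: 5700 × 0.96 = 5472
Group 4: 18400 × 0.983 = 18087
Group 5: 14400 × 0.951 + 20100 × 0.627 = 13694 + 12603 = 26297
Net migration: Group 4 − 600 → 17487
Giving 2713 / 14714 / 5472 / 17487 / 26297.
[period 2]
Births: 14714 × 0.476 = 7004
Group 2: 2713 × 0.968 = 2626
Group 3: 14714 × 0.96 = 14125
Group 4: 5472 × 0.983 = 5379
Group 5: 17487 × 0.951 + 26297 × 0.627 = 16630 + 16488 = 33118
Net migration: Group 4 − 600 → 4779
Giving 7004 / 2626 / 14125 / 4779 / 33118.
Scenario B total after 2 periods: 61652
Difference B − A = 61652 − 59628 = 2024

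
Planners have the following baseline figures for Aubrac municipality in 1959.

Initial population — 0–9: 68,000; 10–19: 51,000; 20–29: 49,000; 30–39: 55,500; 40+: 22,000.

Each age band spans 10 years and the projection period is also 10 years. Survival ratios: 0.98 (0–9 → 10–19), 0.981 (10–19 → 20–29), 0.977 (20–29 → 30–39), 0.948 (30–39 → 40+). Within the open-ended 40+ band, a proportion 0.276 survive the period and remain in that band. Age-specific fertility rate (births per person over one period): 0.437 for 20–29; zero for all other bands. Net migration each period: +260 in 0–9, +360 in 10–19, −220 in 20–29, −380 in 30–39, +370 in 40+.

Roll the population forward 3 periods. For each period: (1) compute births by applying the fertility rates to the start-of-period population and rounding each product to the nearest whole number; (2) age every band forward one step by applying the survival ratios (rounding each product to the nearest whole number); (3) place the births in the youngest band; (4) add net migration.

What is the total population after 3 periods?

198594

(Bands numbered youngest = 1 to oldest = 5.)
After projecting period 1:
Births: 49000 × 0.437 = 21413
Band 2: 68000 × 0.98 = 66640
Band 3: 51000 × 0.981 = 50031
Band 4: 49000 × 0.977 = 47873
Band 5: 55500 × 0.948 + 22000 × 0.276 = 52614 + 6072 = 58686
Net migration: Band 1 + 260 → 21673; Band 2 + 360 → 67000; Band 3 − 220 → 49811; Band 4 − 380 → 47493; Band 5 + 370 → 59056
→ [21673, 67000, 49811, 47493, 59056]
After projecting period 2:
Births: 49811 × 0.437 = 21767
Band 2: 21673 × 0.98 = 21240
Band 3: 67000 × 0.981 = 65727
Band 4: 49811 × 0.977 = 48665
Band 5: 47493 × 0.948 + 59056 × 0.276 = 45023 + 16299 = 61322
Net migration: Band 1 + 260 → 22027; Band 2 + 360 → 21600; Band 3 − 220 → 65507; Band 4 − 380 → 48285; Band 5 + 370 → 61692
→ [22027, 21600, 65507, 48285, 61692]
After projecting period 3:
Births: 65507 × 0.437 = 28627
Band 2: 22027 × 0.98 = 21586
Band 3: 21600 × 0.981 = 21190
Band 4: 65507 × 0.977 = 64000
Band 5: 48285 × 0.948 + 61692 × 0.276 = 45774 + 17027 = 62801
Net migration: Band 1 + 260 → 28887; Band 2 + 360 → 21946; Band 3 − 220 → 20970; Band 4 − 380 → 63620; Band 5 + 370 → 63171
→ [28887, 21946, 20970, 63620, 63171]
Total after period 3: 28887 + 21946 + 20970 + 63620 + 63171 = 198594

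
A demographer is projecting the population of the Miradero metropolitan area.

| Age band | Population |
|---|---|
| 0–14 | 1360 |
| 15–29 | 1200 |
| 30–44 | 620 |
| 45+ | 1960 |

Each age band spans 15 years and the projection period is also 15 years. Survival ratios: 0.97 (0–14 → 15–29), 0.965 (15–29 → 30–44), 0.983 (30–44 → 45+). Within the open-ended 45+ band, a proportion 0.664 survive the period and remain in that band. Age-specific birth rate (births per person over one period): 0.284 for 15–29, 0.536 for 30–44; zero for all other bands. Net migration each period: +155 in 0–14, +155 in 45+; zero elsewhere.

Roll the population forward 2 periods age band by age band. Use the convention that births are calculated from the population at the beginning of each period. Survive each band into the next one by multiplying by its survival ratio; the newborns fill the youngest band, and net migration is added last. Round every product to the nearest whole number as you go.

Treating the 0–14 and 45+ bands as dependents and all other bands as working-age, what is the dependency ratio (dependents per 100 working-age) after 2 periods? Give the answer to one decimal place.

Numbering the groups 1..4 from youngest to oldest:
Period 1.
Births: 1200 * 0.284 = 341  |  620 * 0.536 = 332 → total 673
Group 2: 1360 * 0.97 = 1319
Group 3: 1200 * 0.965 = 1158
Group 4: 620 * 0.983 + 1960 * 0.664 = 609 + 1301 = 1910
Net migration: Group 1 + 155 → 828; Group 4 + 155 → 2065
→ [828, 1319, 1158, 2065]
Period 2.
Births: 1319 * 0.284 = 375  |  1158 * 0.536 = 621 → total 996
Group 2: 828 * 0.97 = 803
Group 3: 1319 * 0.965 = 1273
Group 4: 1158 * 0.983 + 2065 * 0.664 = 1138 + 1371 = 2509
Net migration: Group 1 + 155 → 1151; Group 4 + 155 → 2664
→ [1151, 803, 1273, 2664]
Dependents (band 0–14 + band 45+) = 1151 + 2664 = 3815; working-age = 2076; ratio = 3815/2076 × 100 = 183.8

183.8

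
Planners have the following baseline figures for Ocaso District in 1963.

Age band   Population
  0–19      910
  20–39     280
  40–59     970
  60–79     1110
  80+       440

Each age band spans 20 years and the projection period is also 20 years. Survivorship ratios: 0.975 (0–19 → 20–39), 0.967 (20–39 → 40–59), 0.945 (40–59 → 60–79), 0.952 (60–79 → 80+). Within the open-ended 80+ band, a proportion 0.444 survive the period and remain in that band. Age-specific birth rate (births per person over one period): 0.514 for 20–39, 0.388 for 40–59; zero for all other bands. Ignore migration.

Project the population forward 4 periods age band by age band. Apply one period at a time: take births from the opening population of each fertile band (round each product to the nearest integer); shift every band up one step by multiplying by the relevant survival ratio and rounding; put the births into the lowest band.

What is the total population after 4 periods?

Let group 1 be 0–19 through group 5 = 80+.
After projecting period 1:
Births: 280 * 0.514 = 144 ; 970 * 0.388 = 376 → 520
Group 2: 910 * 0.975 = 887
Group 3: 280 * 0.967 = 271
Group 4: 970 * 0.945 = 917
Group 5: 1110 * 0.952 + 440 * 0.444 = 1057 + 195 = 1252
End of period: [520, 887, 271, 917, 1252]
After projecting period 2:
Births: 887 * 0.514 = 456 ; 271 * 0.388 = 105 → 561
Group 2: 520 * 0.975 = 507
Group 3: 887 * 0.967 = 858
Group 4: 271 * 0.945 = 256
Group 5: 917 * 0.952 + 1252 * 0.444 = 873 + 556 = 1429
End of period: [561, 507, 858, 256, 1429]
After projecting period 3:
Births: 507 * 0.514 = 261 ; 858 * 0.388 = 333 → 594
Group 2: 561 * 0.975 = 547
Group 3: 507 * 0.967 = 490
Group 4: 858 * 0.945 = 811
Group 5: 256 * 0.952 + 1429 * 0.444 = 244 + 634 = 878
End of period: [594, 547, 490, 811, 878]
After projecting period 4:
Births: 547 * 0.514 = 281 ; 490 * 0.388 = 190 → 471
Group 2: 594 * 0.975 = 579
Group 3: 547 * 0.967 = 529
Group 4: 490 * 0.945 = 463
Group 5: 811 * 0.952 + 878 * 0.444 = 772 + 390 = 1162
End of period: [471, 579, 529, 463, 1162]
Total after period 4: 471 + 579 + 529 + 463 + 1162 = 3204

3204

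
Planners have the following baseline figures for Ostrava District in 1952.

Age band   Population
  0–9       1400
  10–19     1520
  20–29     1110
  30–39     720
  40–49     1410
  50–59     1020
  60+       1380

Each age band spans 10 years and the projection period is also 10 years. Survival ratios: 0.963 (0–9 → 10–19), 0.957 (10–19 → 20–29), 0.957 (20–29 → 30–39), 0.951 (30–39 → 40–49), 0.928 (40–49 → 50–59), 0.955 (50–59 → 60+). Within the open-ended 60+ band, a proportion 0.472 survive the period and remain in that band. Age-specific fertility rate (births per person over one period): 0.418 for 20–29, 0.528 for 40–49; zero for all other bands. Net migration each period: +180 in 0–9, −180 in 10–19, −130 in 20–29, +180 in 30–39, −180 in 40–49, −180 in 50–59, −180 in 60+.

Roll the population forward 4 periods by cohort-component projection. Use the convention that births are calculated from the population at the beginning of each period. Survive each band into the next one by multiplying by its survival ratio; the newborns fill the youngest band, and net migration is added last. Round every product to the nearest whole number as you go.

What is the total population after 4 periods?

Let group 1 be 0–9 through group 7 = 60+.
Period 1.
Births: 1110 * 0.418 = 464 ; 1410 * 0.528 = 744 → total 1208
Group 2: 1400 * 0.963 = 1348
Group 3: 1520 * 0.957 = 1455
Group 4: 1110 * 0.957 = 1062
Group 5: 720 * 0.951 = 685
Group 6: 1410 * 0.928 = 1308
Group 7: 1020 * 0.955 + 1380 * 0.472 = 974 + 651 = 1625
Net migration: Group 1 + 180 → 1388; Group 2 − 180 → 1168; Group 3 − 130 → 1325; Group 4 + 180 → 1242; Group 5 − 180 → 505; Group 6 − 180 → 1128; Group 7 − 180 → 1445
Population now: 0–9=1388, 10–19=1168, 20–29=1325, 30–39=1242, 40–49=505, 50–59=1128, 60+=1445
Period 2.
Births: 1325 * 0.418 = 554 ; 505 * 0.528 = 267 → total 821
Group 2: 1388 * 0.963 = 1337
Group 3: 1168 * 0.957 = 1118
Group 4: 1325 * 0.957 = 1268
Group 5: 1242 * 0.951 = 1181
Group 6: 505 * 0.928 = 469
Group 7: 1128 * 0.955 + 1445 * 0.472 = 1077 + 682 = 1759
Net migration: Group 1 + 180 → 1001; Group 2 − 180 → 1157; Group 3 − 130 → 988; Group 4 + 180 → 1448; Group 5 − 180 → 1001; Group 6 − 180 → 289; Group 7 − 180 → 1579
Population now: 0–9=1001, 10–19=1157, 20–29=988, 30–39=1448, 40–49=1001, 50–59=289, 60+=1579
Period 3.
Births: 988 * 0.418 = 413 ; 1001 * 0.528 = 529 → total 942
Group 2: 1001 * 0.963 = 964
Group 3: 1157 * 0.957 = 1107
Group 4: 988 * 0.957 = 946
Group 5: 1448 * 0.951 = 1377
Group 6: 1001 * 0.928 = 929
Group 7: 289 * 0.955 + 1579 * 0.472 = 276 + 745 = 1021
Net migration: Group 1 + 180 → 1122; Group 2 − 180 → 784; Group 3 − 130 → 977; Group 4 + 180 → 1126; Group 5 − 180 → 1197; Group 6 − 180 → 749; Group 7 − 180 → 841
Population now: 0–9=1122, 10–19=784, 20–29=977, 30–39=1126, 40–49=1197, 50–59=749, 60+=841
Period 4.
Births: 977 * 0.418 = 408 ; 1197 * 0.528 = 632 → total 1040
Group 2: 1122 * 0.963 = 1080
Group 3: 784 * 0.957 = 750
Group 4: 977 * 0.957 = 935
Group 5: 1126 * 0.951 = 1071
Group 6: 1197 * 0.928 = 1111
Group 7: 749 * 0.955 + 841 * 0.472 = 715 + 397 = 1112
Net migration: Group 1 + 180 → 1220; Group 2 − 180 → 900; Group 3 − 130 → 620; Group 4 + 180 → 1115; Group 5 − 180 → 891; Group 6 − 180 → 931; Group 7 − 180 → 932
Population now: 0–9=1220, 10–19=900, 20–29=620, 30–39=1115, 40–49=891, 50–59=931, 60+=932
Total after period 4: 1220 + 900 + 620 + 1115 + 891 + 931 + 932 = 6609

6609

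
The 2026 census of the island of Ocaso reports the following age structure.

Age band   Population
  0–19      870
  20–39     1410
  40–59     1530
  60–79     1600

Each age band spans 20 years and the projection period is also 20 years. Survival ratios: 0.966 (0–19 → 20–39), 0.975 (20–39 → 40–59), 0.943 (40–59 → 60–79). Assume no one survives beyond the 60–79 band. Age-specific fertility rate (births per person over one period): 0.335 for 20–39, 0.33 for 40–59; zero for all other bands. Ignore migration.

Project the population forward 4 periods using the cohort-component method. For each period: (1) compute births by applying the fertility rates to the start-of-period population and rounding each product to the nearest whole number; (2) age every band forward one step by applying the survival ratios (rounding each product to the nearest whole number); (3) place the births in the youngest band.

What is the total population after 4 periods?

Let group 1 be 0–19 through group 4 = 60–79.
— Period 1 —
Births: 1410 × 0.335 = 472  |  1530 × 0.33 = 505 → total 977
Group 2: 870 × 0.966 = 840
Group 3: 1410 × 0.975 = 1375
Group 4: 1530 × 0.943 = 1443
Giving 977 / 840 / 1375 / 1443.
— Period 2 —
Births: 840 × 0.335 = 281  |  1375 × 0.33 = 454 → total 735
Group 2: 977 × 0.966 = 944
Group 3: 840 × 0.975 = 819
Group 4: 1375 × 0.943 = 1297
Giving 735 / 944 / 819 / 1297.
— Period 3 —
Births: 944 × 0.335 = 316  |  819 × 0.33 = 270 → total 586
Group 2: 735 × 0.966 = 710
Group 3: 944 × 0.975 = 920
Group 4: 819 × 0.943 = 772
Giving 586 / 710 / 920 / 772.
— Period 4 —
Births: 710 × 0.335 = 238  |  920 × 0.33 = 304 → total 542
Group 2: 586 × 0.966 = 566
Group 3: 710 × 0.975 = 692
Group 4: 920 × 0.943 = 868
Giving 542 / 566 / 692 / 868.
Total after period 4: 542 + 566 + 692 + 868 = 2668

2668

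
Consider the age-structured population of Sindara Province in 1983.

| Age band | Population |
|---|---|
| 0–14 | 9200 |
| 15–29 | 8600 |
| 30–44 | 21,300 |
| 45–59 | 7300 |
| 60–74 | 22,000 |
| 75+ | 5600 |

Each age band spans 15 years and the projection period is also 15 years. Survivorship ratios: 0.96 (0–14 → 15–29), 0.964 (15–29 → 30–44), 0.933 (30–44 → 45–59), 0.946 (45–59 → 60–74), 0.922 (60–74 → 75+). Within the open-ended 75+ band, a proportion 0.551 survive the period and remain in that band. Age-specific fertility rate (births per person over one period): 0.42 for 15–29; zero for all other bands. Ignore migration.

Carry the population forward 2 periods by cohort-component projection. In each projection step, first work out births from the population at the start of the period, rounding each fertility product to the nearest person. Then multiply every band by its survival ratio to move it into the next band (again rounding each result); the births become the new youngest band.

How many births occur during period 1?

Numbering the bands 1..6 from youngest to oldest:
[period 1]
Births: 8600 × 0.42 = 3612
Band 2: 9200 × 0.96 = 8832
Band 3: 8600 × 0.964 = 8290
Band 4: 21300 × 0.933 = 19873
Band 5: 7300 × 0.946 = 6906
Band 6: 22000 × 0.922 + 5600 × 0.551 = 20284 + 3086 = 23370
Population now: 0–14=3612, 15–29=8832, 30–44=8290, 45–59=19873, 60–74=6906, 75+=23370

3612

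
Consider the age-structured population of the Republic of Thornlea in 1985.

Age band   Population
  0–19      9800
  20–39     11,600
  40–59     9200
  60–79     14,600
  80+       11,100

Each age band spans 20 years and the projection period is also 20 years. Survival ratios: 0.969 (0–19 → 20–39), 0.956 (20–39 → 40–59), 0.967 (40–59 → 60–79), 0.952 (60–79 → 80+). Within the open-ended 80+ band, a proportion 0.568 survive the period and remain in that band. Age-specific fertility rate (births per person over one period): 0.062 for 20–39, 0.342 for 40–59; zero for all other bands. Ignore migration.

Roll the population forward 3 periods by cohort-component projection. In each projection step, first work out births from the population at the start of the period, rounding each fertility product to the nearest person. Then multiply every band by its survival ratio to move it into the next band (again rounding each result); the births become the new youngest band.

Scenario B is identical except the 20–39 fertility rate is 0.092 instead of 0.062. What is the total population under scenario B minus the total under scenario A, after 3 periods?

742

After projecting period 1:
Births: 11600 * 0.062 = 719  |  9200 * 0.342 = 3146 → 3865
20–39: 9800 * 0.969 = 9496
40–59: 11600 * 0.956 = 11090
60–79: 9200 * 0.967 = 8896
80+: 14600 * 0.952 + 11100 * 0.568 = 13899 + 6305 = 20204
Population now: 0–19=3865, 20–39=9496, 40–59=11090, 60–79=8896, 80+=20204
After projecting period 2:
Births: 9496 * 0.062 = 589  |  11090 * 0.342 = 3793 → 4382
20–39: 3865 * 0.969 = 3745
40–59: 9496 * 0.956 = 9078
60–79: 11090 * 0.967 = 10724
80+: 8896 * 0.952 + 20204 * 0.568 = 8469 + 11476 = 19945
Population now: 0–19=4382, 20–39=3745, 40–59=9078, 60–79=10724, 80+=19945
After projecting period 3:
Births: 3745 * 0.062 = 232  |  9078 * 0.342 = 3105 → 3337
20–39: 4382 * 0.969 = 4246
40–59: 3745 * 0.956 = 3580
60–79: 9078 * 0.967 = 8778
80+: 10724 * 0.952 + 19945 * 0.568 = 10209 + 11329 = 21538
Population now: 0–19=3337, 20–39=4246, 40–59=3580, 60–79=8778, 80+=21538
Scenario A total after 3 periods: 41479
Scenario B projection —
After projecting period 1:
Births: 11600 * 0.092 = 1067  |  9200 * 0.342 = 3146 → 4213
20–39: 9800 * 0.969 = 9496
40–59: 11600 * 0.956 = 11090
60–79: 9200 * 0.967 = 8896
80+: 14600 * 0.952 + 11100 * 0.568 = 13899 + 6305 = 20204
Population now: 0–19=4213, 20–39=9496, 40–59=11090, 60–79=8896, 80+=20204
After projecting period 2:
Births: 9496 * 0.092 = 874  |  11090 * 0.342 = 3793 → 4667
20–39: 4213 * 0.969 = 4082
40–59: 9496 * 0.956 = 9078
60–79: 11090 * 0.967 = 10724
80+: 8896 * 0.952 + 20204 * 0.568 = 8469 + 11476 = 19945
Population now: 0–19=4667, 20–39=4082, 40–59=9078, 60–79=10724, 80+=19945
After projecting period 3:
Births: 4082 * 0.092 = 376  |  9078 * 0.342 = 3105 → 3481
20–39: 4667 * 0.969 = 4522
40–59: 4082 * 0.956 = 3902
60–79: 9078 * 0.967 = 8778
80+: 10724 * 0.952 + 19945 * 0.568 = 10209 + 11329 = 21538
Population now: 0–19=3481, 20–39=4522, 40–59=3902, 60–79=8778, 80+=21538
Scenario B total after 3 periods: 42221
Difference B − A = 42221 − 41479 = 742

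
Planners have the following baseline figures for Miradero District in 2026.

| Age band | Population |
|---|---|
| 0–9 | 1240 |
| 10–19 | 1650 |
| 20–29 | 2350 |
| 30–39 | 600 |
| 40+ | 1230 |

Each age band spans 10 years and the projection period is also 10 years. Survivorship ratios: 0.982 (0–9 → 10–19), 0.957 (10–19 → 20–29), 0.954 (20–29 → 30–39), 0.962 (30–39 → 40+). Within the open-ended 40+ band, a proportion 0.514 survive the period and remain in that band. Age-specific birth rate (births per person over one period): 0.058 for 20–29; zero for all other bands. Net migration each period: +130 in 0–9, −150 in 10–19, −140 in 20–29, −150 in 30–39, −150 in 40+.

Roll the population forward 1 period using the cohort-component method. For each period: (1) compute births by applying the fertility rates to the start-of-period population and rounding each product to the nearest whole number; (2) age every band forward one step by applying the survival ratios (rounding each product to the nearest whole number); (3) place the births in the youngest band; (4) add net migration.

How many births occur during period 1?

136

Period 1:
Births: 2350 × 0.058 = 136
10–19: 1240 × 0.982 = 1218
20–29: 1650 × 0.957 = 1579
30–39: 2350 × 0.954 = 2242
40+: 600 × 0.962 + 1230 × 0.514 = 577 + 632 = 1209
Net migration: 0–9 + 130 → 266; 10–19 − 150 → 1068; 20–29 − 140 → 1439; 30–39 − 150 → 2092; 40+ − 150 → 1059
Giving 266 / 1068 / 1439 / 2092 / 1059.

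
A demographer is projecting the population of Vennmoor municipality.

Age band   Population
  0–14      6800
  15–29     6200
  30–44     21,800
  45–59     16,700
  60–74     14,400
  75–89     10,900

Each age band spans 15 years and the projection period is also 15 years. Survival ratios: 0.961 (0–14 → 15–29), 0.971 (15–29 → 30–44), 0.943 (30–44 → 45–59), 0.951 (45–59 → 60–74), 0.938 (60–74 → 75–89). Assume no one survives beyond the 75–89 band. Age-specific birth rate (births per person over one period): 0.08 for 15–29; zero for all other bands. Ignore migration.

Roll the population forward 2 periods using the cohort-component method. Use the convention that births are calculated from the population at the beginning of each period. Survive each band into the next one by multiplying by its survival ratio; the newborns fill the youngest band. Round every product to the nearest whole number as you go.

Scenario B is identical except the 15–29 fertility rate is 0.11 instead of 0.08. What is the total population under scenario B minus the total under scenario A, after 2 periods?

Let band 1 be 0–14 through band 6 = 75–89.
Period 1.
Births: 6200 * 0.08 = 496
Band 2: 6800 * 0.961 = 6535
Band 3: 6200 * 0.971 = 6020
Band 4: 21800 * 0.943 = 20557
Band 5: 16700 * 0.951 = 15882
Band 6: 14400 * 0.938 = 13507
Population now: 0–14=496, 15–29=6535, 30–44=6020, 45–59=20557, 60–74=15882, 75–89=13507
Period 2.
Births: 6535 * 0.08 = 523
Band 2: 496 * 0.961 = 477
Band 3: 6535 * 0.971 = 6345
Band 4: 6020 * 0.943 = 5677
Band 5: 20557 * 0.951 = 19550
Band 6: 15882 * 0.938 = 14897
Population now: 0–14=523, 15–29=477, 30–44=6345, 45–59=5677, 60–74=19550, 75–89=14897
Scenario A total after 2 periods: 47469
Scenario B projection —
Period 1.
Births: 6200 * 0.11 = 682
Band 2: 6800 * 0.961 = 6535
Band 3: 6200 * 0.971 = 6020
Band 4: 21800 * 0.943 = 20557
Band 5: 16700 * 0.951 = 15882
Band 6: 14400 * 0.938 = 13507
Population now: 0–14=682, 15–29=6535, 30–44=6020, 45–59=20557, 60–74=15882, 75–89=13507
Period 2.
Births: 6535 * 0.11 = 719
Band 2: 682 * 0.961 = 655
Band 3: 6535 * 0.971 = 6345
Band 4: 6020 * 0.943 = 5677
Band 5: 20557 * 0.951 = 19550
Band 6: 15882 * 0.938 = 14897
Population now: 0–14=719, 15–29=655, 30–44=6345, 45–59=5677, 60–74=19550, 75–89=14897
Scenario B total after 2 periods: 47843
Difference B − A = 47843 − 47469 = 374

374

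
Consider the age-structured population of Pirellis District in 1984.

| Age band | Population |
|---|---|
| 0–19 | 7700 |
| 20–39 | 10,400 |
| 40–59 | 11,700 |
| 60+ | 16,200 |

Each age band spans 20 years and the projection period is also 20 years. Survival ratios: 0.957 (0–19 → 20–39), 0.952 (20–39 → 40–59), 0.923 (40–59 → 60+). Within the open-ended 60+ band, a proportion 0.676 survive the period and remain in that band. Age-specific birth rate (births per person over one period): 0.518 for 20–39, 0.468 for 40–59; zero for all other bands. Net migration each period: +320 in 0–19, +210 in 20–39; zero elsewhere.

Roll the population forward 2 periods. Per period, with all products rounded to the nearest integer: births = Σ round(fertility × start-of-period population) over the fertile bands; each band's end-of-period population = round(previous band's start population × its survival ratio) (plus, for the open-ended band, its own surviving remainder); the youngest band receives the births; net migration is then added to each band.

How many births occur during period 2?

Period 1.
Births: 10400 × 0.518 = 5387  |  11700 × 0.468 = 5476 → 10863
20–39: 7700 × 0.957 = 7369
40–59: 10400 × 0.952 = 9901
60+: 11700 × 0.923 + 16200 × 0.676 = 10799 + 10951 = 21750
Net migration: 0–19 + 320 → 11183; 20–39 + 210 → 7579
End of period: [11183, 7579, 9901, 21750]
Period 2.
Births: 7579 × 0.518 = 3926  |  9901 × 0.468 = 4634 → 8560
20–39: 11183 × 0.957 = 10702
40–59: 7579 × 0.952 = 7215
60+: 9901 × 0.923 + 21750 × 0.676 = 9139 + 14703 = 23842
Net migration: 0–19 + 320 → 8880; 20–39 + 210 → 10912
End of period: [8880, 10912, 7215, 23842]

8560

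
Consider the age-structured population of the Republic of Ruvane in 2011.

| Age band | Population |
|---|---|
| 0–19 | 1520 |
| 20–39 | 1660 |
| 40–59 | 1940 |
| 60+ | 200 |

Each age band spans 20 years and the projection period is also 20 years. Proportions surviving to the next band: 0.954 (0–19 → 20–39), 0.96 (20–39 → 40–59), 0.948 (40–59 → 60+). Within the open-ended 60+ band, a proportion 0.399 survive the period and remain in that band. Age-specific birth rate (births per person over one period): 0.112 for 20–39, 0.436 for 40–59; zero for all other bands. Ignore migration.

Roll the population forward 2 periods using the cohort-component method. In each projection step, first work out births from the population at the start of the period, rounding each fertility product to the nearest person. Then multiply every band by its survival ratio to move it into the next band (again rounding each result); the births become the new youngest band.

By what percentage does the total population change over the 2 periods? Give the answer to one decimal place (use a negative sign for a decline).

3.6

Let group 1 be 0–19 through group 4 = 60+.
Period 1.
Births: 1660 × 0.112 = 186  |  1940 × 0.436 = 846 — total 1032
Group 2: 1520 × 0.954 = 1450
Group 3: 1660 × 0.96 = 1594
Group 4: 1940 × 0.948 + 200 × 0.399 = 1839 + 80 = 1919
End of period: [1032, 1450, 1594, 1919]
Period 2.
Births: 1450 × 0.112 = 162  |  1594 × 0.436 = 695 — total 857
Group 2: 1032 × 0.954 = 985
Group 3: 1450 × 0.96 = 1392
Group 4: 1594 × 0.948 + 1919 × 0.399 = 1511 + 766 = 2277
End of period: [857, 985, 1392, 2277]
Total: 5320 → 5511; change = 191; percentage change = 3.6%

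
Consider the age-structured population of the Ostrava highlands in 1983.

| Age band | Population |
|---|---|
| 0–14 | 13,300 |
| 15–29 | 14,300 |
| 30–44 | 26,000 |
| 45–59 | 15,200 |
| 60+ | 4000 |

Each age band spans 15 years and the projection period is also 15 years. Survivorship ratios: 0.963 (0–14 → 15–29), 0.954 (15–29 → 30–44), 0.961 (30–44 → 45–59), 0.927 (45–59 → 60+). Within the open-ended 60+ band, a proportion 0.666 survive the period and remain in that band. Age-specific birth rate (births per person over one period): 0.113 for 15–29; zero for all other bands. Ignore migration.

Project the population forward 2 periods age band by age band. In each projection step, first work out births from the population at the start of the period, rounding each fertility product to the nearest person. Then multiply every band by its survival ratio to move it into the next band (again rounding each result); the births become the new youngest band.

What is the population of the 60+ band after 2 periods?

34320

Call the bands 1 to 5, youngest first.
After projecting period 1:
Births: 14300 × 0.113 = 1616
Band 2: 13300 × 0.963 = 12808
Band 3: 14300 × 0.954 = 13642
Band 4: 26000 × 0.961 = 24986
Band 5: 15200 × 0.927 + 4000 × 0.666 = 14090 + 2664 = 16754
Population now: 0–14=1616, 15–29=12808, 30–44=13642, 45–59=24986, 60+=16754
After projecting period 2:
Births: 12808 × 0.113 = 1447
Band 2: 1616 × 0.963 = 1556
Band 3: 12808 × 0.954 = 12219
Band 4: 13642 × 0.961 = 13110
Band 5: 24986 × 0.927 + 16754 × 0.666 = 23162 + 11158 = 34320
Population now: 0–14=1447, 15–29=1556, 30–44=12219, 45–59=13110, 60+=34320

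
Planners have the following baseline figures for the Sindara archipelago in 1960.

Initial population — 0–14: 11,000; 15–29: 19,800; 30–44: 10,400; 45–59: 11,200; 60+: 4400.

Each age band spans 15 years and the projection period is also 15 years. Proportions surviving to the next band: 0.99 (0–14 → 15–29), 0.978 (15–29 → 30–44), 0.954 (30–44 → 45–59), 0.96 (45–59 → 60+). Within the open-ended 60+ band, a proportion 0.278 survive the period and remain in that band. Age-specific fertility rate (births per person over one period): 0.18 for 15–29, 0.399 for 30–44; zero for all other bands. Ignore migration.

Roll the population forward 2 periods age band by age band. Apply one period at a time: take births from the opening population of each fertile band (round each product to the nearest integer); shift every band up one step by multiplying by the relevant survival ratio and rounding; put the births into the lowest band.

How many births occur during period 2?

Numbering the bands 1..5 from youngest to oldest:
— Period 1 —
Births: 19800 × 0.18 = 3564, 10400 × 0.399 = 4150 — total 7714
Band 2: 11000 × 0.99 = 10890
Band 3: 19800 × 0.978 = 19364
Band 4: 10400 × 0.954 = 9922
Band 5: 11200 × 0.96 + 4400 × 0.278 = 10752 + 1223 = 11975
End of period: [7714, 10890, 19364, 9922, 11975]
— Period 2 —
Births: 10890 × 0.18 = 1960, 19364 × 0.399 = 7726 — total 9686
Band 2: 7714 × 0.99 = 7637
Band 3: 10890 × 0.978 = 10650
Band 4: 19364 × 0.954 = 18473
Band 5: 9922 × 0.96 + 11975 × 0.278 = 9525 + 3329 = 12854
End of period: [9686, 7637, 10650, 18473, 12854]

9686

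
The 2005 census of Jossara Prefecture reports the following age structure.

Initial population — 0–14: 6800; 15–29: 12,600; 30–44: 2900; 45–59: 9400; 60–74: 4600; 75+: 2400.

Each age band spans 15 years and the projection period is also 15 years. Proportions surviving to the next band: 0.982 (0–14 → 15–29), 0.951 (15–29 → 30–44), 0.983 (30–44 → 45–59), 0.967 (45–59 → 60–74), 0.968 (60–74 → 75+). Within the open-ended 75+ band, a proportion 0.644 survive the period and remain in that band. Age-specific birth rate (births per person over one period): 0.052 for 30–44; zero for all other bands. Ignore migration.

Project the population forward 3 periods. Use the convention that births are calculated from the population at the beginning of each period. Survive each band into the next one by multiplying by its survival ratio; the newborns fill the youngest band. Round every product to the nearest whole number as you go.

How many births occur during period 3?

330

— Period 1 —
Births: 2900 * 0.052 = 151
15–29: 6800 * 0.982 = 6678
30–44: 12600 * 0.951 = 11983
45–59: 2900 * 0.983 = 2851
60–74: 9400 * 0.967 = 9090
75+: 4600 * 0.968 + 2400 * 0.644 = 4453 + 1546 = 5999
End of period: [151, 6678, 11983, 2851, 9090, 5999]
— Period 2 —
Births: 11983 * 0.052 = 623
15–29: 151 * 0.982 = 148
30–44: 6678 * 0.951 = 6351
45–59: 11983 * 0.983 = 11779
60–74: 2851 * 0.967 = 2757
75+: 9090 * 0.968 + 5999 * 0.644 = 8799 + 3863 = 12662
End of period: [623, 148, 6351, 11779, 2757, 12662]
— Period 3 —
Births: 6351 * 0.052 = 330
15–29: 623 * 0.982 = 612
30–44: 148 * 0.951 = 141
45–59: 6351 * 0.983 = 6243
60–74: 11779 * 0.967 = 11390
75+: 2757 * 0.968 + 12662 * 0.644 = 2669 + 8154 = 10823
End of period: [330, 612, 141, 6243, 11390, 10823]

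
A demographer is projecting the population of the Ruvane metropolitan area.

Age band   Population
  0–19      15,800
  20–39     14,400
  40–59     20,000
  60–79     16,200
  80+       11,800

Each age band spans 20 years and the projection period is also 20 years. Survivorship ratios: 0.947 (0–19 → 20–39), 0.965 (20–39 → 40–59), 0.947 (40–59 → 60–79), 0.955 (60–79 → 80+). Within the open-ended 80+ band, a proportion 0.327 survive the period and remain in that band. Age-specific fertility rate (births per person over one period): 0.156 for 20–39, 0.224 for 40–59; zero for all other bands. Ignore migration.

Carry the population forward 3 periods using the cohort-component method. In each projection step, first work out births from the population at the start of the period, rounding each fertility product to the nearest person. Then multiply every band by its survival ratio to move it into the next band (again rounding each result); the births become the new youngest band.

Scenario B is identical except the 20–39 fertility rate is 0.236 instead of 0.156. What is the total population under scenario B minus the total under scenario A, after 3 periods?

[period 1]
Births: 14400 × 0.156 = 2246 ; 20000 × 0.224 = 4480 — total 6726
20–39: 15800 × 0.947 = 14963
40–59: 14400 × 0.965 = 13896
60–79: 20000 × 0.947 = 18940
80+: 16200 × 0.955 + 11800 × 0.327 = 15471 + 3859 = 19330
End of period: [6726, 14963, 13896, 18940, 19330]
[period 2]
Births: 14963 × 0.156 = 2334 ; 13896 × 0.224 = 3113 — total 5447
20–39: 6726 × 0.947 = 6370
40–59: 14963 × 0.965 = 14439
60–79: 13896 × 0.947 = 13160
80+: 18940 × 0.955 + 19330 × 0.327 = 18088 + 6321 = 24409
End of period: [5447, 6370, 14439, 13160, 24409]
[period 3]
Births: 6370 × 0.156 = 994 ; 14439 × 0.224 = 3234 — total 4228
20–39: 5447 × 0.947 = 5158
40–59: 6370 × 0.965 = 6147
60–79: 14439 × 0.947 = 13674
80+: 13160 × 0.955 + 24409 × 0.327 = 12568 + 7982 = 20550
End of period: [4228, 5158, 6147, 13674, 20550]
Scenario A total after 3 periods: 49757
Scenario B projection —
[period 1]
Births: 14400 × 0.236 = 3398 ; 20000 × 0.224 = 4480 — total 7878
20–39: 15800 × 0.947 = 14963
40–59: 14400 × 0.965 = 13896
60–79: 20000 × 0.947 = 18940
80+: 16200 × 0.955 + 11800 × 0.327 = 15471 + 3859 = 19330
End of period: [7878, 14963, 13896, 18940, 19330]
[period 2]
Births: 14963 × 0.236 = 3531 ; 13896 × 0.224 = 3113 — total 6644
20–39: 7878 × 0.947 = 7460
40–59: 14963 × 0.965 = 14439
60–79: 13896 × 0.947 = 13160
80+: 18940 × 0.955 + 19330 × 0.327 = 18088 + 6321 = 24409
End of period: [6644, 7460, 14439, 13160, 24409]
[period 3]
Births: 7460 × 0.236 = 1761 ; 14439 × 0.224 = 3234 — total 4995
20–39: 6644 × 0.947 = 6292
40–59: 7460 × 0.965 = 7199
60–79: 14439 × 0.947 = 13674
80+: 13160 × 0.955 + 24409 × 0.327 = 12568 + 7982 = 20550
End of period: [4995, 6292, 7199, 13674, 20550]
Scenario B total after 3 periods: 52710
Difference B − A = 52710 − 49757 = 2953

2953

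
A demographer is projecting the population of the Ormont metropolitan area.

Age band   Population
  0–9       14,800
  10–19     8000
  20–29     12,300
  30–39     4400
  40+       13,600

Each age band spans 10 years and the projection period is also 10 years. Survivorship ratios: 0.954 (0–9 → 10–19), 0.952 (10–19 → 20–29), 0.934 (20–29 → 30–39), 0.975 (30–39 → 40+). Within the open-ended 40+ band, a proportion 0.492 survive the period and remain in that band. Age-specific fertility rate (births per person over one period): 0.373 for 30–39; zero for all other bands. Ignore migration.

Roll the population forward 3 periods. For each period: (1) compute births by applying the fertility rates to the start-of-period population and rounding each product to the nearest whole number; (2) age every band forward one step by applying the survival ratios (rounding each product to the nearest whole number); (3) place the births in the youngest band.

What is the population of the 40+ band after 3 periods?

(Groups numbered youngest = 1 to oldest = 5.)
Period 1:
Births: 4400 × 0.373 = 1641
Group 2: 14800 × 0.954 = 14119
Group 3: 8000 × 0.952 = 7616
Group 4: 12300 × 0.934 = 11488
Group 5: 4400 × 0.975 + 13600 × 0.492 = 4290 + 6691 = 10981
Population now: 0–9=1641, 10–19=14119, 20–29=7616, 30–39=11488, 40+=10981
Period 2:
Births: 11488 × 0.373 = 4285
Group 2: 1641 × 0.954 = 1566
Group 3: 14119 × 0.952 = 13441
Group 4: 7616 × 0.934 = 7113
Group 5: 11488 × 0.975 + 10981 × 0.492 = 11201 + 5403 = 16604
Population now: 0–9=4285, 10–19=1566, 20–29=13441, 30–39=7113, 40+=16604
Period 3:
Births: 7113 × 0.373 = 2653
Group 2: 4285 × 0.954 = 4088
Group 3: 1566 × 0.952 = 1491
Group 4: 13441 × 0.934 = 12554
Group 5: 7113 × 0.975 + 16604 × 0.492 = 6935 + 8169 = 15104
Population now: 0–9=2653, 10–19=4088, 20–29=1491, 30–39=12554, 40+=15104

15104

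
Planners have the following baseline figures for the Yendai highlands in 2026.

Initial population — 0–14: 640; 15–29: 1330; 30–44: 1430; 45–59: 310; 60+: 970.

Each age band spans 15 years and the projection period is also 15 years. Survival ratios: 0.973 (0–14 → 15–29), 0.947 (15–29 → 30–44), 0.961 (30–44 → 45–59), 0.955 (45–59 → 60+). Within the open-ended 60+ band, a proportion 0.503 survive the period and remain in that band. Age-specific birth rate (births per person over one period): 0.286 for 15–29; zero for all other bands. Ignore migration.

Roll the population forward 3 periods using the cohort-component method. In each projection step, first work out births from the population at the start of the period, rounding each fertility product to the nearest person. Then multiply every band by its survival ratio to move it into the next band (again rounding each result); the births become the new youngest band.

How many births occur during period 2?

178

Call the groups 1 to 5, youngest first.
— Period 1 —
Births: 1330 * 0.286 = 380
Group 2: 640 * 0.973 = 623
Group 3: 1330 * 0.947 = 1260
Group 4: 1430 * 0.961 = 1374
Group 5: 310 * 0.955 + 970 * 0.503 = 296 + 488 = 784
Population now: 0–14=380, 15–29=623, 30–44=1260, 45–59=1374, 60+=784
— Period 2 —
Births: 623 * 0.286 = 178
Group 2: 380 * 0.973 = 370
Group 3: 623 * 0.947 = 590
Group 4: 1260 * 0.961 = 1211
Group 5: 1374 * 0.955 + 784 * 0.503 = 1312 + 394 = 1706
Population now: 0–14=178, 15–29=370, 30–44=590, 45–59=1211, 60+=1706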